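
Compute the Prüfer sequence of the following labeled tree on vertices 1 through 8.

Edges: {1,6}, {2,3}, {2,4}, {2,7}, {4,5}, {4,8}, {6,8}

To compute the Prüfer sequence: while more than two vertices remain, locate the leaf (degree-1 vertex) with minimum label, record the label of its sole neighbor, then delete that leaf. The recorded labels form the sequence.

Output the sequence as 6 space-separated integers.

Step 1: leaves = {1,3,5,7}. Remove smallest leaf 1, emit neighbor 6.
Step 2: leaves = {3,5,6,7}. Remove smallest leaf 3, emit neighbor 2.
Step 3: leaves = {5,6,7}. Remove smallest leaf 5, emit neighbor 4.
Step 4: leaves = {6,7}. Remove smallest leaf 6, emit neighbor 8.
Step 5: leaves = {7,8}. Remove smallest leaf 7, emit neighbor 2.
Step 6: leaves = {2,8}. Remove smallest leaf 2, emit neighbor 4.
Done: 2 vertices remain (4, 8). Sequence = [6 2 4 8 2 4]

Answer: 6 2 4 8 2 4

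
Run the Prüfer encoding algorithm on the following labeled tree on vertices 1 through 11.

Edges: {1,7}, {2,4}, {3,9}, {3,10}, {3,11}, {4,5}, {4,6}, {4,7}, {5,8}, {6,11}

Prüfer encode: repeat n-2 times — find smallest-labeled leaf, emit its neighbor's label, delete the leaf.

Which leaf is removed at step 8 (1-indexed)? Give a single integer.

Step 1: current leaves = {1,2,8,9,10}. Remove leaf 1 (neighbor: 7).
Step 2: current leaves = {2,7,8,9,10}. Remove leaf 2 (neighbor: 4).
Step 3: current leaves = {7,8,9,10}. Remove leaf 7 (neighbor: 4).
Step 4: current leaves = {8,9,10}. Remove leaf 8 (neighbor: 5).
Step 5: current leaves = {5,9,10}. Remove leaf 5 (neighbor: 4).
Step 6: current leaves = {4,9,10}. Remove leaf 4 (neighbor: 6).
Step 7: current leaves = {6,9,10}. Remove leaf 6 (neighbor: 11).
Step 8: current leaves = {9,10,11}. Remove leaf 9 (neighbor: 3).

Answer: 9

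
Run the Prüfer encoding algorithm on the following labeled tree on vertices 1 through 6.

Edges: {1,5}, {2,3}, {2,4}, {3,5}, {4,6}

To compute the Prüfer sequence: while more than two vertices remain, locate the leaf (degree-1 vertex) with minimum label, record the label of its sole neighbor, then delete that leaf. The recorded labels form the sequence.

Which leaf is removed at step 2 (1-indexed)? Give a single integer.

Step 1: current leaves = {1,6}. Remove leaf 1 (neighbor: 5).
Step 2: current leaves = {5,6}. Remove leaf 5 (neighbor: 3).

Answer: 5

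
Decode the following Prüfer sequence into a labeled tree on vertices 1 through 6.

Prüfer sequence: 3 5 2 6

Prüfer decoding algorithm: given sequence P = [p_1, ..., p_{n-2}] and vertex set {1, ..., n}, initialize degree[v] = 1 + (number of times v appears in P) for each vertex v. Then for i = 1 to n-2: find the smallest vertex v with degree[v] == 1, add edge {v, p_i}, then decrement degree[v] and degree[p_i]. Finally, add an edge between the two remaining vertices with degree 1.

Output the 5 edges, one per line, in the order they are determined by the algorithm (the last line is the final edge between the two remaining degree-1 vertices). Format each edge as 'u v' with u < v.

Initial degrees: {1:1, 2:2, 3:2, 4:1, 5:2, 6:2}
Step 1: smallest deg-1 vertex = 1, p_1 = 3. Add edge {1,3}. Now deg[1]=0, deg[3]=1.
Step 2: smallest deg-1 vertex = 3, p_2 = 5. Add edge {3,5}. Now deg[3]=0, deg[5]=1.
Step 3: smallest deg-1 vertex = 4, p_3 = 2. Add edge {2,4}. Now deg[4]=0, deg[2]=1.
Step 4: smallest deg-1 vertex = 2, p_4 = 6. Add edge {2,6}. Now deg[2]=0, deg[6]=1.
Final: two remaining deg-1 vertices are 5, 6. Add edge {5,6}.

Answer: 1 3
3 5
2 4
2 6
5 6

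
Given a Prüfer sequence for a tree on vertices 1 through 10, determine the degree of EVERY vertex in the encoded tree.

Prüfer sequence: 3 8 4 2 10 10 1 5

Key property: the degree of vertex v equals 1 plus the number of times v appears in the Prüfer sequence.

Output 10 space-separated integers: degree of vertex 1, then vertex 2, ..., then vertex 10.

Answer: 2 2 2 2 2 1 1 2 1 3

Derivation:
p_1 = 3: count[3] becomes 1
p_2 = 8: count[8] becomes 1
p_3 = 4: count[4] becomes 1
p_4 = 2: count[2] becomes 1
p_5 = 10: count[10] becomes 1
p_6 = 10: count[10] becomes 2
p_7 = 1: count[1] becomes 1
p_8 = 5: count[5] becomes 1
Degrees (1 + count): deg[1]=1+1=2, deg[2]=1+1=2, deg[3]=1+1=2, deg[4]=1+1=2, deg[5]=1+1=2, deg[6]=1+0=1, deg[7]=1+0=1, deg[8]=1+1=2, deg[9]=1+0=1, deg[10]=1+2=3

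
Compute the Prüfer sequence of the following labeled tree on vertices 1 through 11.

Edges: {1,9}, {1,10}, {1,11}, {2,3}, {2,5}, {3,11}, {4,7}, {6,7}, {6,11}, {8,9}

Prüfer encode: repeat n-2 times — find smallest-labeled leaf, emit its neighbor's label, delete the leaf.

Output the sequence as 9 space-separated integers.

Step 1: leaves = {4,5,8,10}. Remove smallest leaf 4, emit neighbor 7.
Step 2: leaves = {5,7,8,10}. Remove smallest leaf 5, emit neighbor 2.
Step 3: leaves = {2,7,8,10}. Remove smallest leaf 2, emit neighbor 3.
Step 4: leaves = {3,7,8,10}. Remove smallest leaf 3, emit neighbor 11.
Step 5: leaves = {7,8,10}. Remove smallest leaf 7, emit neighbor 6.
Step 6: leaves = {6,8,10}. Remove smallest leaf 6, emit neighbor 11.
Step 7: leaves = {8,10,11}. Remove smallest leaf 8, emit neighbor 9.
Step 8: leaves = {9,10,11}. Remove smallest leaf 9, emit neighbor 1.
Step 9: leaves = {10,11}. Remove smallest leaf 10, emit neighbor 1.
Done: 2 vertices remain (1, 11). Sequence = [7 2 3 11 6 11 9 1 1]

Answer: 7 2 3 11 6 11 9 1 1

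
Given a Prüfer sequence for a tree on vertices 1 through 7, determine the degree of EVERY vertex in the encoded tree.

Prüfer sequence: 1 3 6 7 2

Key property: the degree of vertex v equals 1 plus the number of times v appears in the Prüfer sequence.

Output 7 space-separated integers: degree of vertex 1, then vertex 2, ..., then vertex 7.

Answer: 2 2 2 1 1 2 2

Derivation:
p_1 = 1: count[1] becomes 1
p_2 = 3: count[3] becomes 1
p_3 = 6: count[6] becomes 1
p_4 = 7: count[7] becomes 1
p_5 = 2: count[2] becomes 1
Degrees (1 + count): deg[1]=1+1=2, deg[2]=1+1=2, deg[3]=1+1=2, deg[4]=1+0=1, deg[5]=1+0=1, deg[6]=1+1=2, deg[7]=1+1=2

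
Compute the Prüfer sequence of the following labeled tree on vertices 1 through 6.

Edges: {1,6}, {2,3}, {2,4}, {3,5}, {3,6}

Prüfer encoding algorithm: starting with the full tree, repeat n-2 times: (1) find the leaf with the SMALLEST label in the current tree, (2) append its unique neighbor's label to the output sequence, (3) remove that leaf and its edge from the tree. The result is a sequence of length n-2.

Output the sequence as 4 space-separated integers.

Answer: 6 2 3 3

Derivation:
Step 1: leaves = {1,4,5}. Remove smallest leaf 1, emit neighbor 6.
Step 2: leaves = {4,5,6}. Remove smallest leaf 4, emit neighbor 2.
Step 3: leaves = {2,5,6}. Remove smallest leaf 2, emit neighbor 3.
Step 4: leaves = {5,6}. Remove smallest leaf 5, emit neighbor 3.
Done: 2 vertices remain (3, 6). Sequence = [6 2 3 3]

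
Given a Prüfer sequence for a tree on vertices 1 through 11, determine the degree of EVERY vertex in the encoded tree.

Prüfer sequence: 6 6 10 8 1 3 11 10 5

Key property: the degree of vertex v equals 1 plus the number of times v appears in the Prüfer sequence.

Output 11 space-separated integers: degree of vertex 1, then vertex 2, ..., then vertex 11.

p_1 = 6: count[6] becomes 1
p_2 = 6: count[6] becomes 2
p_3 = 10: count[10] becomes 1
p_4 = 8: count[8] becomes 1
p_5 = 1: count[1] becomes 1
p_6 = 3: count[3] becomes 1
p_7 = 11: count[11] becomes 1
p_8 = 10: count[10] becomes 2
p_9 = 5: count[5] becomes 1
Degrees (1 + count): deg[1]=1+1=2, deg[2]=1+0=1, deg[3]=1+1=2, deg[4]=1+0=1, deg[5]=1+1=2, deg[6]=1+2=3, deg[7]=1+0=1, deg[8]=1+1=2, deg[9]=1+0=1, deg[10]=1+2=3, deg[11]=1+1=2

Answer: 2 1 2 1 2 3 1 2 1 3 2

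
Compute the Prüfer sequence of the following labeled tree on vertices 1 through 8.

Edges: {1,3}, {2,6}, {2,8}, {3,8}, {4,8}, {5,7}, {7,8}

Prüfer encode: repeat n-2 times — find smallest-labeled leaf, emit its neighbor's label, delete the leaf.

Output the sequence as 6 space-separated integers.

Answer: 3 8 8 7 2 8

Derivation:
Step 1: leaves = {1,4,5,6}. Remove smallest leaf 1, emit neighbor 3.
Step 2: leaves = {3,4,5,6}. Remove smallest leaf 3, emit neighbor 8.
Step 3: leaves = {4,5,6}. Remove smallest leaf 4, emit neighbor 8.
Step 4: leaves = {5,6}. Remove smallest leaf 5, emit neighbor 7.
Step 5: leaves = {6,7}. Remove smallest leaf 6, emit neighbor 2.
Step 6: leaves = {2,7}. Remove smallest leaf 2, emit neighbor 8.
Done: 2 vertices remain (7, 8). Sequence = [3 8 8 7 2 8]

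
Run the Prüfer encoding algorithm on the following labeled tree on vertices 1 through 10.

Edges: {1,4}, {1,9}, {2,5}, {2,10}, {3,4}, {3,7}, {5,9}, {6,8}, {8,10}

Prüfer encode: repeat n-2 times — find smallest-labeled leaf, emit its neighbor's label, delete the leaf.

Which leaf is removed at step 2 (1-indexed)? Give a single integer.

Step 1: current leaves = {6,7}. Remove leaf 6 (neighbor: 8).
Step 2: current leaves = {7,8}. Remove leaf 7 (neighbor: 3).

Answer: 7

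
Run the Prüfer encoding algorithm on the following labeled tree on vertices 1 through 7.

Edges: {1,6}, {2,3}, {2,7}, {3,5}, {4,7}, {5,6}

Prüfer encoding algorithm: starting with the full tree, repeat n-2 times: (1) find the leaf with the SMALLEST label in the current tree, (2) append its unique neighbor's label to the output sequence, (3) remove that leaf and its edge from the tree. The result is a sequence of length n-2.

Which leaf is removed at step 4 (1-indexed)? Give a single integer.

Step 1: current leaves = {1,4}. Remove leaf 1 (neighbor: 6).
Step 2: current leaves = {4,6}. Remove leaf 4 (neighbor: 7).
Step 3: current leaves = {6,7}. Remove leaf 6 (neighbor: 5).
Step 4: current leaves = {5,7}. Remove leaf 5 (neighbor: 3).

Answer: 5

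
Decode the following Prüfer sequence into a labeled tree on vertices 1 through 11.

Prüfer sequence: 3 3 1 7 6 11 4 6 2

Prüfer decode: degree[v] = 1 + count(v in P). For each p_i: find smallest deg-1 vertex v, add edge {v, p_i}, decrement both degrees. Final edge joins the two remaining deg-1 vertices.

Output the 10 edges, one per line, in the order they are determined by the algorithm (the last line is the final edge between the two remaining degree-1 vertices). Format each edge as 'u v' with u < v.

Answer: 3 5
3 8
1 3
1 7
6 7
9 11
4 10
4 6
2 6
2 11

Derivation:
Initial degrees: {1:2, 2:2, 3:3, 4:2, 5:1, 6:3, 7:2, 8:1, 9:1, 10:1, 11:2}
Step 1: smallest deg-1 vertex = 5, p_1 = 3. Add edge {3,5}. Now deg[5]=0, deg[3]=2.
Step 2: smallest deg-1 vertex = 8, p_2 = 3. Add edge {3,8}. Now deg[8]=0, deg[3]=1.
Step 3: smallest deg-1 vertex = 3, p_3 = 1. Add edge {1,3}. Now deg[3]=0, deg[1]=1.
Step 4: smallest deg-1 vertex = 1, p_4 = 7. Add edge {1,7}. Now deg[1]=0, deg[7]=1.
Step 5: smallest deg-1 vertex = 7, p_5 = 6. Add edge {6,7}. Now deg[7]=0, deg[6]=2.
Step 6: smallest deg-1 vertex = 9, p_6 = 11. Add edge {9,11}. Now deg[9]=0, deg[11]=1.
Step 7: smallest deg-1 vertex = 10, p_7 = 4. Add edge {4,10}. Now deg[10]=0, deg[4]=1.
Step 8: smallest deg-1 vertex = 4, p_8 = 6. Add edge {4,6}. Now deg[4]=0, deg[6]=1.
Step 9: smallest deg-1 vertex = 6, p_9 = 2. Add edge {2,6}. Now deg[6]=0, deg[2]=1.
Final: two remaining deg-1 vertices are 2, 11. Add edge {2,11}.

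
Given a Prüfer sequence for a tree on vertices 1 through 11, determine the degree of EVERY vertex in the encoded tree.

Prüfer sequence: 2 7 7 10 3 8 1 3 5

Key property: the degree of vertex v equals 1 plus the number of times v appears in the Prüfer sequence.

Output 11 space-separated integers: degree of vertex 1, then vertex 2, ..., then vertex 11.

Answer: 2 2 3 1 2 1 3 2 1 2 1

Derivation:
p_1 = 2: count[2] becomes 1
p_2 = 7: count[7] becomes 1
p_3 = 7: count[7] becomes 2
p_4 = 10: count[10] becomes 1
p_5 = 3: count[3] becomes 1
p_6 = 8: count[8] becomes 1
p_7 = 1: count[1] becomes 1
p_8 = 3: count[3] becomes 2
p_9 = 5: count[5] becomes 1
Degrees (1 + count): deg[1]=1+1=2, deg[2]=1+1=2, deg[3]=1+2=3, deg[4]=1+0=1, deg[5]=1+1=2, deg[6]=1+0=1, deg[7]=1+2=3, deg[8]=1+1=2, deg[9]=1+0=1, deg[10]=1+1=2, deg[11]=1+0=1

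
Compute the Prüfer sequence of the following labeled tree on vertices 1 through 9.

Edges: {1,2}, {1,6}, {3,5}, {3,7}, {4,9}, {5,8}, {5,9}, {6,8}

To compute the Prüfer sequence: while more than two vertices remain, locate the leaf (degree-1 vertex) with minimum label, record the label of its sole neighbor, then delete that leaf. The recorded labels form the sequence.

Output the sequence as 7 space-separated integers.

Step 1: leaves = {2,4,7}. Remove smallest leaf 2, emit neighbor 1.
Step 2: leaves = {1,4,7}. Remove smallest leaf 1, emit neighbor 6.
Step 3: leaves = {4,6,7}. Remove smallest leaf 4, emit neighbor 9.
Step 4: leaves = {6,7,9}. Remove smallest leaf 6, emit neighbor 8.
Step 5: leaves = {7,8,9}. Remove smallest leaf 7, emit neighbor 3.
Step 6: leaves = {3,8,9}. Remove smallest leaf 3, emit neighbor 5.
Step 7: leaves = {8,9}. Remove smallest leaf 8, emit neighbor 5.
Done: 2 vertices remain (5, 9). Sequence = [1 6 9 8 3 5 5]

Answer: 1 6 9 8 3 5 5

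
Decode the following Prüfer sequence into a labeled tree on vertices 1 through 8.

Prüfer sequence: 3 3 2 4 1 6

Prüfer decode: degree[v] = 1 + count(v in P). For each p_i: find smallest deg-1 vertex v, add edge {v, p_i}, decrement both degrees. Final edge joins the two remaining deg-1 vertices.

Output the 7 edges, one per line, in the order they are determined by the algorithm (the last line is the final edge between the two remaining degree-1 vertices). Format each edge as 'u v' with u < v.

Initial degrees: {1:2, 2:2, 3:3, 4:2, 5:1, 6:2, 7:1, 8:1}
Step 1: smallest deg-1 vertex = 5, p_1 = 3. Add edge {3,5}. Now deg[5]=0, deg[3]=2.
Step 2: smallest deg-1 vertex = 7, p_2 = 3. Add edge {3,7}. Now deg[7]=0, deg[3]=1.
Step 3: smallest deg-1 vertex = 3, p_3 = 2. Add edge {2,3}. Now deg[3]=0, deg[2]=1.
Step 4: smallest deg-1 vertex = 2, p_4 = 4. Add edge {2,4}. Now deg[2]=0, deg[4]=1.
Step 5: smallest deg-1 vertex = 4, p_5 = 1. Add edge {1,4}. Now deg[4]=0, deg[1]=1.
Step 6: smallest deg-1 vertex = 1, p_6 = 6. Add edge {1,6}. Now deg[1]=0, deg[6]=1.
Final: two remaining deg-1 vertices are 6, 8. Add edge {6,8}.

Answer: 3 5
3 7
2 3
2 4
1 4
1 6
6 8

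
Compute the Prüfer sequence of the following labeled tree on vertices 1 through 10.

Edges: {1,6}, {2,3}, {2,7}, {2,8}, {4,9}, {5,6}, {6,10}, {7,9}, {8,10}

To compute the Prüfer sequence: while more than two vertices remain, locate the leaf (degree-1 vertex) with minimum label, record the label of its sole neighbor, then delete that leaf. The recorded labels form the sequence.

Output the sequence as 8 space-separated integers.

Answer: 6 2 9 6 10 7 2 8

Derivation:
Step 1: leaves = {1,3,4,5}. Remove smallest leaf 1, emit neighbor 6.
Step 2: leaves = {3,4,5}. Remove smallest leaf 3, emit neighbor 2.
Step 3: leaves = {4,5}. Remove smallest leaf 4, emit neighbor 9.
Step 4: leaves = {5,9}. Remove smallest leaf 5, emit neighbor 6.
Step 5: leaves = {6,9}. Remove smallest leaf 6, emit neighbor 10.
Step 6: leaves = {9,10}. Remove smallest leaf 9, emit neighbor 7.
Step 7: leaves = {7,10}. Remove smallest leaf 7, emit neighbor 2.
Step 8: leaves = {2,10}. Remove smallest leaf 2, emit neighbor 8.
Done: 2 vertices remain (8, 10). Sequence = [6 2 9 6 10 7 2 8]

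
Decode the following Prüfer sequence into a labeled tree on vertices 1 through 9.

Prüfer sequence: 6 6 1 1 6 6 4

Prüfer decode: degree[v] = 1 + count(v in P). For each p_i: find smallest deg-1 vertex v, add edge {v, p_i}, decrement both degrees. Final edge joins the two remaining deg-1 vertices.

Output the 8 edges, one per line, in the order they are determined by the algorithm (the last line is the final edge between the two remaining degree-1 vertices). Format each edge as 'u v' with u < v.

Initial degrees: {1:3, 2:1, 3:1, 4:2, 5:1, 6:5, 7:1, 8:1, 9:1}
Step 1: smallest deg-1 vertex = 2, p_1 = 6. Add edge {2,6}. Now deg[2]=0, deg[6]=4.
Step 2: smallest deg-1 vertex = 3, p_2 = 6. Add edge {3,6}. Now deg[3]=0, deg[6]=3.
Step 3: smallest deg-1 vertex = 5, p_3 = 1. Add edge {1,5}. Now deg[5]=0, deg[1]=2.
Step 4: smallest deg-1 vertex = 7, p_4 = 1. Add edge {1,7}. Now deg[7]=0, deg[1]=1.
Step 5: smallest deg-1 vertex = 1, p_5 = 6. Add edge {1,6}. Now deg[1]=0, deg[6]=2.
Step 6: smallest deg-1 vertex = 8, p_6 = 6. Add edge {6,8}. Now deg[8]=0, deg[6]=1.
Step 7: smallest deg-1 vertex = 6, p_7 = 4. Add edge {4,6}. Now deg[6]=0, deg[4]=1.
Final: two remaining deg-1 vertices are 4, 9. Add edge {4,9}.

Answer: 2 6
3 6
1 5
1 7
1 6
6 8
4 6
4 9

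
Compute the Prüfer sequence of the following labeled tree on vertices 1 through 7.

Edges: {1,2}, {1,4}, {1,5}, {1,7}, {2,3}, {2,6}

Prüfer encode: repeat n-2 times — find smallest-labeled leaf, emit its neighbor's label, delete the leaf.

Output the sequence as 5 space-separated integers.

Step 1: leaves = {3,4,5,6,7}. Remove smallest leaf 3, emit neighbor 2.
Step 2: leaves = {4,5,6,7}. Remove smallest leaf 4, emit neighbor 1.
Step 3: leaves = {5,6,7}. Remove smallest leaf 5, emit neighbor 1.
Step 4: leaves = {6,7}. Remove smallest leaf 6, emit neighbor 2.
Step 5: leaves = {2,7}. Remove smallest leaf 2, emit neighbor 1.
Done: 2 vertices remain (1, 7). Sequence = [2 1 1 2 1]

Answer: 2 1 1 2 1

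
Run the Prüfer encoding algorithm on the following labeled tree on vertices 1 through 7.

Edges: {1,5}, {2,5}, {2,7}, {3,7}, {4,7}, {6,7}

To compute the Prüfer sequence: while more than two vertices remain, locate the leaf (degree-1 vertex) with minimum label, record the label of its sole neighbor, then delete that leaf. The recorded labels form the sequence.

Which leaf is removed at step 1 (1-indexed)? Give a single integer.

Answer: 1

Derivation:
Step 1: current leaves = {1,3,4,6}. Remove leaf 1 (neighbor: 5).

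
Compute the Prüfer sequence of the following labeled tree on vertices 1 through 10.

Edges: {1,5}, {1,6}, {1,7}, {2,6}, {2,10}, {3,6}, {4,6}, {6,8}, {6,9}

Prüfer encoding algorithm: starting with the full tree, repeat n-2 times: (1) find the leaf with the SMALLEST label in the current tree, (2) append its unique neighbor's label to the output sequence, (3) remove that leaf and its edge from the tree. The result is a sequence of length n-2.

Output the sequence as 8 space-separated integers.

Answer: 6 6 1 1 6 6 6 2

Derivation:
Step 1: leaves = {3,4,5,7,8,9,10}. Remove smallest leaf 3, emit neighbor 6.
Step 2: leaves = {4,5,7,8,9,10}. Remove smallest leaf 4, emit neighbor 6.
Step 3: leaves = {5,7,8,9,10}. Remove smallest leaf 5, emit neighbor 1.
Step 4: leaves = {7,8,9,10}. Remove smallest leaf 7, emit neighbor 1.
Step 5: leaves = {1,8,9,10}. Remove smallest leaf 1, emit neighbor 6.
Step 6: leaves = {8,9,10}. Remove smallest leaf 8, emit neighbor 6.
Step 7: leaves = {9,10}. Remove smallest leaf 9, emit neighbor 6.
Step 8: leaves = {6,10}. Remove smallest leaf 6, emit neighbor 2.
Done: 2 vertices remain (2, 10). Sequence = [6 6 1 1 6 6 6 2]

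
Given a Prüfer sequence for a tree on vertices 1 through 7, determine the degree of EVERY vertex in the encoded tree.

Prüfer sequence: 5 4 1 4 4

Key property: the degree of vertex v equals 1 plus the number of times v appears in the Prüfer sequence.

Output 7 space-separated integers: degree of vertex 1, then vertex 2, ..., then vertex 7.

Answer: 2 1 1 4 2 1 1

Derivation:
p_1 = 5: count[5] becomes 1
p_2 = 4: count[4] becomes 1
p_3 = 1: count[1] becomes 1
p_4 = 4: count[4] becomes 2
p_5 = 4: count[4] becomes 3
Degrees (1 + count): deg[1]=1+1=2, deg[2]=1+0=1, deg[3]=1+0=1, deg[4]=1+3=4, deg[5]=1+1=2, deg[6]=1+0=1, deg[7]=1+0=1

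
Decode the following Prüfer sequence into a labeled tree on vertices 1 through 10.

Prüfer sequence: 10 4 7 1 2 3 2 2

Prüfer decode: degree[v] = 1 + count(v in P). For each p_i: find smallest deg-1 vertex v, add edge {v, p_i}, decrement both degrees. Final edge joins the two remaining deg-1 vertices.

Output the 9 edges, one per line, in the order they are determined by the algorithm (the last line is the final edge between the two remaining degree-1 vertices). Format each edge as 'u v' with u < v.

Initial degrees: {1:2, 2:4, 3:2, 4:2, 5:1, 6:1, 7:2, 8:1, 9:1, 10:2}
Step 1: smallest deg-1 vertex = 5, p_1 = 10. Add edge {5,10}. Now deg[5]=0, deg[10]=1.
Step 2: smallest deg-1 vertex = 6, p_2 = 4. Add edge {4,6}. Now deg[6]=0, deg[4]=1.
Step 3: smallest deg-1 vertex = 4, p_3 = 7. Add edge {4,7}. Now deg[4]=0, deg[7]=1.
Step 4: smallest deg-1 vertex = 7, p_4 = 1. Add edge {1,7}. Now deg[7]=0, deg[1]=1.
Step 5: smallest deg-1 vertex = 1, p_5 = 2. Add edge {1,2}. Now deg[1]=0, deg[2]=3.
Step 6: smallest deg-1 vertex = 8, p_6 = 3. Add edge {3,8}. Now deg[8]=0, deg[3]=1.
Step 7: smallest deg-1 vertex = 3, p_7 = 2. Add edge {2,3}. Now deg[3]=0, deg[2]=2.
Step 8: smallest deg-1 vertex = 9, p_8 = 2. Add edge {2,9}. Now deg[9]=0, deg[2]=1.
Final: two remaining deg-1 vertices are 2, 10. Add edge {2,10}.

Answer: 5 10
4 6
4 7
1 7
1 2
3 8
2 3
2 9
2 10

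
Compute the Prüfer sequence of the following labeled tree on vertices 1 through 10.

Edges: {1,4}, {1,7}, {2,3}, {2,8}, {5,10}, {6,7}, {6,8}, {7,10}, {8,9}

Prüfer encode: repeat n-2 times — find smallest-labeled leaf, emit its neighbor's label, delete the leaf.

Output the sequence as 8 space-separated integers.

Answer: 2 8 1 7 10 8 6 7

Derivation:
Step 1: leaves = {3,4,5,9}. Remove smallest leaf 3, emit neighbor 2.
Step 2: leaves = {2,4,5,9}. Remove smallest leaf 2, emit neighbor 8.
Step 3: leaves = {4,5,9}. Remove smallest leaf 4, emit neighbor 1.
Step 4: leaves = {1,5,9}. Remove smallest leaf 1, emit neighbor 7.
Step 5: leaves = {5,9}. Remove smallest leaf 5, emit neighbor 10.
Step 6: leaves = {9,10}. Remove smallest leaf 9, emit neighbor 8.
Step 7: leaves = {8,10}. Remove smallest leaf 8, emit neighbor 6.
Step 8: leaves = {6,10}. Remove smallest leaf 6, emit neighbor 7.
Done: 2 vertices remain (7, 10). Sequence = [2 8 1 7 10 8 6 7]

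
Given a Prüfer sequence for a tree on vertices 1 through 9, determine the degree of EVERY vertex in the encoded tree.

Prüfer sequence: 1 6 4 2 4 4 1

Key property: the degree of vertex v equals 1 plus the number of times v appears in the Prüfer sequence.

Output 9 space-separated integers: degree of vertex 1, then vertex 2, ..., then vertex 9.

Answer: 3 2 1 4 1 2 1 1 1

Derivation:
p_1 = 1: count[1] becomes 1
p_2 = 6: count[6] becomes 1
p_3 = 4: count[4] becomes 1
p_4 = 2: count[2] becomes 1
p_5 = 4: count[4] becomes 2
p_6 = 4: count[4] becomes 3
p_7 = 1: count[1] becomes 2
Degrees (1 + count): deg[1]=1+2=3, deg[2]=1+1=2, deg[3]=1+0=1, deg[4]=1+3=4, deg[5]=1+0=1, deg[6]=1+1=2, deg[7]=1+0=1, deg[8]=1+0=1, deg[9]=1+0=1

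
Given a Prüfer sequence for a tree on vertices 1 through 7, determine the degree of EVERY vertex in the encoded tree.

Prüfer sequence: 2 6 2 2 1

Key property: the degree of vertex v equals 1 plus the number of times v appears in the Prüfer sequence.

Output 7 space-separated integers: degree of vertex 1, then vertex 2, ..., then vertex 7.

Answer: 2 4 1 1 1 2 1

Derivation:
p_1 = 2: count[2] becomes 1
p_2 = 6: count[6] becomes 1
p_3 = 2: count[2] becomes 2
p_4 = 2: count[2] becomes 3
p_5 = 1: count[1] becomes 1
Degrees (1 + count): deg[1]=1+1=2, deg[2]=1+3=4, deg[3]=1+0=1, deg[4]=1+0=1, deg[5]=1+0=1, deg[6]=1+1=2, deg[7]=1+0=1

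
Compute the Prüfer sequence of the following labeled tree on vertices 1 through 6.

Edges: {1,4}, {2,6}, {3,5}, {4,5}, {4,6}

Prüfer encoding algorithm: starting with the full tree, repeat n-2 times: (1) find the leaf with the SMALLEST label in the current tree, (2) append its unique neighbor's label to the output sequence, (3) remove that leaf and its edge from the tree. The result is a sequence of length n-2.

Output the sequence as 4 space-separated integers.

Answer: 4 6 5 4

Derivation:
Step 1: leaves = {1,2,3}. Remove smallest leaf 1, emit neighbor 4.
Step 2: leaves = {2,3}. Remove smallest leaf 2, emit neighbor 6.
Step 3: leaves = {3,6}. Remove smallest leaf 3, emit neighbor 5.
Step 4: leaves = {5,6}. Remove smallest leaf 5, emit neighbor 4.
Done: 2 vertices remain (4, 6). Sequence = [4 6 5 4]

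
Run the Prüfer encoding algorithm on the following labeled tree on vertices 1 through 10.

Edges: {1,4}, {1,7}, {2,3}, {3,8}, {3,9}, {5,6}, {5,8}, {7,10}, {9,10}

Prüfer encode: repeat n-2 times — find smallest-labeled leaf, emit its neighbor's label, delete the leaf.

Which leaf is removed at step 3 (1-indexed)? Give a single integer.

Step 1: current leaves = {2,4,6}. Remove leaf 2 (neighbor: 3).
Step 2: current leaves = {4,6}. Remove leaf 4 (neighbor: 1).
Step 3: current leaves = {1,6}. Remove leaf 1 (neighbor: 7).

Answer: 1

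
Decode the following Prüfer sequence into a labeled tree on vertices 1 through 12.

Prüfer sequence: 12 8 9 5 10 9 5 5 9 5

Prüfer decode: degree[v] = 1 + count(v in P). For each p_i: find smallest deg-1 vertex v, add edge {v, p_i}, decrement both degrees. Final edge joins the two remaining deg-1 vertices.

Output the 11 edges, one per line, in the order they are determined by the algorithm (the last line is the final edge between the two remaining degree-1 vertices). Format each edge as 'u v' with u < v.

Initial degrees: {1:1, 2:1, 3:1, 4:1, 5:5, 6:1, 7:1, 8:2, 9:4, 10:2, 11:1, 12:2}
Step 1: smallest deg-1 vertex = 1, p_1 = 12. Add edge {1,12}. Now deg[1]=0, deg[12]=1.
Step 2: smallest deg-1 vertex = 2, p_2 = 8. Add edge {2,8}. Now deg[2]=0, deg[8]=1.
Step 3: smallest deg-1 vertex = 3, p_3 = 9. Add edge {3,9}. Now deg[3]=0, deg[9]=3.
Step 4: smallest deg-1 vertex = 4, p_4 = 5. Add edge {4,5}. Now deg[4]=0, deg[5]=4.
Step 5: smallest deg-1 vertex = 6, p_5 = 10. Add edge {6,10}. Now deg[6]=0, deg[10]=1.
Step 6: smallest deg-1 vertex = 7, p_6 = 9. Add edge {7,9}. Now deg[7]=0, deg[9]=2.
Step 7: smallest deg-1 vertex = 8, p_7 = 5. Add edge {5,8}. Now deg[8]=0, deg[5]=3.
Step 8: smallest deg-1 vertex = 10, p_8 = 5. Add edge {5,10}. Now deg[10]=0, deg[5]=2.
Step 9: smallest deg-1 vertex = 11, p_9 = 9. Add edge {9,11}. Now deg[11]=0, deg[9]=1.
Step 10: smallest deg-1 vertex = 9, p_10 = 5. Add edge {5,9}. Now deg[9]=0, deg[5]=1.
Final: two remaining deg-1 vertices are 5, 12. Add edge {5,12}.

Answer: 1 12
2 8
3 9
4 5
6 10
7 9
5 8
5 10
9 11
5 9
5 12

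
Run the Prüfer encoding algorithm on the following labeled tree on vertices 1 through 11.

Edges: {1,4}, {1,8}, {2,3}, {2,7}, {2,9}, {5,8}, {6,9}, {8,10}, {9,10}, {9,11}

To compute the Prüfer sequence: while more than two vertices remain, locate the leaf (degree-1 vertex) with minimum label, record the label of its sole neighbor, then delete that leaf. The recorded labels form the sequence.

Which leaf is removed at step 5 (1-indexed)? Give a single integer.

Answer: 6

Derivation:
Step 1: current leaves = {3,4,5,6,7,11}. Remove leaf 3 (neighbor: 2).
Step 2: current leaves = {4,5,6,7,11}. Remove leaf 4 (neighbor: 1).
Step 3: current leaves = {1,5,6,7,11}. Remove leaf 1 (neighbor: 8).
Step 4: current leaves = {5,6,7,11}. Remove leaf 5 (neighbor: 8).
Step 5: current leaves = {6,7,8,11}. Remove leaf 6 (neighbor: 9).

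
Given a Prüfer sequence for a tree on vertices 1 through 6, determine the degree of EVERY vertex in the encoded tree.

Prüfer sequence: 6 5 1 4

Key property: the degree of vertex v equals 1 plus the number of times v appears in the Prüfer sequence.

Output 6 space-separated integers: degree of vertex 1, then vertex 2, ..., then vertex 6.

Answer: 2 1 1 2 2 2

Derivation:
p_1 = 6: count[6] becomes 1
p_2 = 5: count[5] becomes 1
p_3 = 1: count[1] becomes 1
p_4 = 4: count[4] becomes 1
Degrees (1 + count): deg[1]=1+1=2, deg[2]=1+0=1, deg[3]=1+0=1, deg[4]=1+1=2, deg[5]=1+1=2, deg[6]=1+1=2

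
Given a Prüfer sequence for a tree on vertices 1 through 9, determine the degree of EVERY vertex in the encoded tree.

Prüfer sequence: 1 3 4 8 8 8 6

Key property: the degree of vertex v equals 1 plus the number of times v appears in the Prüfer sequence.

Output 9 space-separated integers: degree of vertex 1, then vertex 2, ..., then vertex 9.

p_1 = 1: count[1] becomes 1
p_2 = 3: count[3] becomes 1
p_3 = 4: count[4] becomes 1
p_4 = 8: count[8] becomes 1
p_5 = 8: count[8] becomes 2
p_6 = 8: count[8] becomes 3
p_7 = 6: count[6] becomes 1
Degrees (1 + count): deg[1]=1+1=2, deg[2]=1+0=1, deg[3]=1+1=2, deg[4]=1+1=2, deg[5]=1+0=1, deg[6]=1+1=2, deg[7]=1+0=1, deg[8]=1+3=4, deg[9]=1+0=1

Answer: 2 1 2 2 1 2 1 4 1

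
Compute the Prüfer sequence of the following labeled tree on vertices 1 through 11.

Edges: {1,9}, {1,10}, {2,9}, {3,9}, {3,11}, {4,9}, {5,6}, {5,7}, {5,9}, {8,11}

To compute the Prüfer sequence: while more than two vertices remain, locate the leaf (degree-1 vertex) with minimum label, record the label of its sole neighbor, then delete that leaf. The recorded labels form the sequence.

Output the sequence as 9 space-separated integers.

Step 1: leaves = {2,4,6,7,8,10}. Remove smallest leaf 2, emit neighbor 9.
Step 2: leaves = {4,6,7,8,10}. Remove smallest leaf 4, emit neighbor 9.
Step 3: leaves = {6,7,8,10}. Remove smallest leaf 6, emit neighbor 5.
Step 4: leaves = {7,8,10}. Remove smallest leaf 7, emit neighbor 5.
Step 5: leaves = {5,8,10}. Remove smallest leaf 5, emit neighbor 9.
Step 6: leaves = {8,10}. Remove smallest leaf 8, emit neighbor 11.
Step 7: leaves = {10,11}. Remove smallest leaf 10, emit neighbor 1.
Step 8: leaves = {1,11}. Remove smallest leaf 1, emit neighbor 9.
Step 9: leaves = {9,11}. Remove smallest leaf 9, emit neighbor 3.
Done: 2 vertices remain (3, 11). Sequence = [9 9 5 5 9 11 1 9 3]

Answer: 9 9 5 5 9 11 1 9 3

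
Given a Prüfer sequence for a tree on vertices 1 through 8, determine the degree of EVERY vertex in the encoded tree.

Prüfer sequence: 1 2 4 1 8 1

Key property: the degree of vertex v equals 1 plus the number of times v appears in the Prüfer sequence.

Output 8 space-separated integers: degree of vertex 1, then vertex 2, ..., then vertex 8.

Answer: 4 2 1 2 1 1 1 2

Derivation:
p_1 = 1: count[1] becomes 1
p_2 = 2: count[2] becomes 1
p_3 = 4: count[4] becomes 1
p_4 = 1: count[1] becomes 2
p_5 = 8: count[8] becomes 1
p_6 = 1: count[1] becomes 3
Degrees (1 + count): deg[1]=1+3=4, deg[2]=1+1=2, deg[3]=1+0=1, deg[4]=1+1=2, deg[5]=1+0=1, deg[6]=1+0=1, deg[7]=1+0=1, deg[8]=1+1=2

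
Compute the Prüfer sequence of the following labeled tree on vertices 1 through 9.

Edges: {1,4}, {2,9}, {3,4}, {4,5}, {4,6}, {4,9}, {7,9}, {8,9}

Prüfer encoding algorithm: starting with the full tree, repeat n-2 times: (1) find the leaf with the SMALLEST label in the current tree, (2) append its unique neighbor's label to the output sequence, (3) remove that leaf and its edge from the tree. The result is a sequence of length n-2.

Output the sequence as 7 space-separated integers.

Step 1: leaves = {1,2,3,5,6,7,8}. Remove smallest leaf 1, emit neighbor 4.
Step 2: leaves = {2,3,5,6,7,8}. Remove smallest leaf 2, emit neighbor 9.
Step 3: leaves = {3,5,6,7,8}. Remove smallest leaf 3, emit neighbor 4.
Step 4: leaves = {5,6,7,8}. Remove smallest leaf 5, emit neighbor 4.
Step 5: leaves = {6,7,8}. Remove smallest leaf 6, emit neighbor 4.
Step 6: leaves = {4,7,8}. Remove smallest leaf 4, emit neighbor 9.
Step 7: leaves = {7,8}. Remove smallest leaf 7, emit neighbor 9.
Done: 2 vertices remain (8, 9). Sequence = [4 9 4 4 4 9 9]

Answer: 4 9 4 4 4 9 9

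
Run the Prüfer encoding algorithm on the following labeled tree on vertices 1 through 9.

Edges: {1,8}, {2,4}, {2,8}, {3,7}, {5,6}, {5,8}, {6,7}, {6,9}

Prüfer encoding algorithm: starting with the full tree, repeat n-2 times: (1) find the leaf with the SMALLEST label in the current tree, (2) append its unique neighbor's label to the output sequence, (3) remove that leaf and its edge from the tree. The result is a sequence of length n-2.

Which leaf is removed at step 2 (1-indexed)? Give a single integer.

Answer: 3

Derivation:
Step 1: current leaves = {1,3,4,9}. Remove leaf 1 (neighbor: 8).
Step 2: current leaves = {3,4,9}. Remove leaf 3 (neighbor: 7).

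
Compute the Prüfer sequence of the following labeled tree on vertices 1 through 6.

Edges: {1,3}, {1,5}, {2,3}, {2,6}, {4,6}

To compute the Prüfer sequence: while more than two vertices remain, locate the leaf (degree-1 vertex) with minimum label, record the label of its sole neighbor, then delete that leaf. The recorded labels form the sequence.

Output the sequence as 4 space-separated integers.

Step 1: leaves = {4,5}. Remove smallest leaf 4, emit neighbor 6.
Step 2: leaves = {5,6}. Remove smallest leaf 5, emit neighbor 1.
Step 3: leaves = {1,6}. Remove smallest leaf 1, emit neighbor 3.
Step 4: leaves = {3,6}. Remove smallest leaf 3, emit neighbor 2.
Done: 2 vertices remain (2, 6). Sequence = [6 1 3 2]

Answer: 6 1 3 2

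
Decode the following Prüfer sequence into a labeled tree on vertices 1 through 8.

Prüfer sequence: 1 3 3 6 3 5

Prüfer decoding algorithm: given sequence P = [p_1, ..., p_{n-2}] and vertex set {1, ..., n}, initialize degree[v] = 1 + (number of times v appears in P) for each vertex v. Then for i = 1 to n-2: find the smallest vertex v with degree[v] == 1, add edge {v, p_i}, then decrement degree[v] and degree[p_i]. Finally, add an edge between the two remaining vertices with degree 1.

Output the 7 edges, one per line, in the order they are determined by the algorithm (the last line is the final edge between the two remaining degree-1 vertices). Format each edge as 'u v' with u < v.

Answer: 1 2
1 3
3 4
6 7
3 6
3 5
5 8

Derivation:
Initial degrees: {1:2, 2:1, 3:4, 4:1, 5:2, 6:2, 7:1, 8:1}
Step 1: smallest deg-1 vertex = 2, p_1 = 1. Add edge {1,2}. Now deg[2]=0, deg[1]=1.
Step 2: smallest deg-1 vertex = 1, p_2 = 3. Add edge {1,3}. Now deg[1]=0, deg[3]=3.
Step 3: smallest deg-1 vertex = 4, p_3 = 3. Add edge {3,4}. Now deg[4]=0, deg[3]=2.
Step 4: smallest deg-1 vertex = 7, p_4 = 6. Add edge {6,7}. Now deg[7]=0, deg[6]=1.
Step 5: smallest deg-1 vertex = 6, p_5 = 3. Add edge {3,6}. Now deg[6]=0, deg[3]=1.
Step 6: smallest deg-1 vertex = 3, p_6 = 5. Add edge {3,5}. Now deg[3]=0, deg[5]=1.
Final: two remaining deg-1 vertices are 5, 8. Add edge {5,8}.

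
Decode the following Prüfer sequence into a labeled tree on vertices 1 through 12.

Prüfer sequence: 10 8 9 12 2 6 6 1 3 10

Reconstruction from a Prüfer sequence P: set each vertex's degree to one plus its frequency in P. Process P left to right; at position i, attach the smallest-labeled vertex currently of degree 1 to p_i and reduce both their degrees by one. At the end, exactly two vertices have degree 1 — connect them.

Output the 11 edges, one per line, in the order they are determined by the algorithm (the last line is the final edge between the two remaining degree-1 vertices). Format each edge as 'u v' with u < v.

Initial degrees: {1:2, 2:2, 3:2, 4:1, 5:1, 6:3, 7:1, 8:2, 9:2, 10:3, 11:1, 12:2}
Step 1: smallest deg-1 vertex = 4, p_1 = 10. Add edge {4,10}. Now deg[4]=0, deg[10]=2.
Step 2: smallest deg-1 vertex = 5, p_2 = 8. Add edge {5,8}. Now deg[5]=0, deg[8]=1.
Step 3: smallest deg-1 vertex = 7, p_3 = 9. Add edge {7,9}. Now deg[7]=0, deg[9]=1.
Step 4: smallest deg-1 vertex = 8, p_4 = 12. Add edge {8,12}. Now deg[8]=0, deg[12]=1.
Step 5: smallest deg-1 vertex = 9, p_5 = 2. Add edge {2,9}. Now deg[9]=0, deg[2]=1.
Step 6: smallest deg-1 vertex = 2, p_6 = 6. Add edge {2,6}. Now deg[2]=0, deg[6]=2.
Step 7: smallest deg-1 vertex = 11, p_7 = 6. Add edge {6,11}. Now deg[11]=0, deg[6]=1.
Step 8: smallest deg-1 vertex = 6, p_8 = 1. Add edge {1,6}. Now deg[6]=0, deg[1]=1.
Step 9: smallest deg-1 vertex = 1, p_9 = 3. Add edge {1,3}. Now deg[1]=0, deg[3]=1.
Step 10: smallest deg-1 vertex = 3, p_10 = 10. Add edge {3,10}. Now deg[3]=0, deg[10]=1.
Final: two remaining deg-1 vertices are 10, 12. Add edge {10,12}.

Answer: 4 10
5 8
7 9
8 12
2 9
2 6
6 11
1 6
1 3
3 10
10 12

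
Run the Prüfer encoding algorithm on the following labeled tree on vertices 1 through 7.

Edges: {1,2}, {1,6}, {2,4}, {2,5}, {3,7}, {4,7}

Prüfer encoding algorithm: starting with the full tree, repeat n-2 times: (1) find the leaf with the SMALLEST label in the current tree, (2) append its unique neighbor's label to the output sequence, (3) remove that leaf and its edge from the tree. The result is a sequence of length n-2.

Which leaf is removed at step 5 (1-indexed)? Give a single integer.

Step 1: current leaves = {3,5,6}. Remove leaf 3 (neighbor: 7).
Step 2: current leaves = {5,6,7}. Remove leaf 5 (neighbor: 2).
Step 3: current leaves = {6,7}. Remove leaf 6 (neighbor: 1).
Step 4: current leaves = {1,7}. Remove leaf 1 (neighbor: 2).
Step 5: current leaves = {2,7}. Remove leaf 2 (neighbor: 4).

Answer: 2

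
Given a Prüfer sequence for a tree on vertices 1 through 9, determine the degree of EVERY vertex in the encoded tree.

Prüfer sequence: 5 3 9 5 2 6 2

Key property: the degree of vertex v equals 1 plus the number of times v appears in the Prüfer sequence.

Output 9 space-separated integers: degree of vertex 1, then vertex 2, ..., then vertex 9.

p_1 = 5: count[5] becomes 1
p_2 = 3: count[3] becomes 1
p_3 = 9: count[9] becomes 1
p_4 = 5: count[5] becomes 2
p_5 = 2: count[2] becomes 1
p_6 = 6: count[6] becomes 1
p_7 = 2: count[2] becomes 2
Degrees (1 + count): deg[1]=1+0=1, deg[2]=1+2=3, deg[3]=1+1=2, deg[4]=1+0=1, deg[5]=1+2=3, deg[6]=1+1=2, deg[7]=1+0=1, deg[8]=1+0=1, deg[9]=1+1=2

Answer: 1 3 2 1 3 2 1 1 2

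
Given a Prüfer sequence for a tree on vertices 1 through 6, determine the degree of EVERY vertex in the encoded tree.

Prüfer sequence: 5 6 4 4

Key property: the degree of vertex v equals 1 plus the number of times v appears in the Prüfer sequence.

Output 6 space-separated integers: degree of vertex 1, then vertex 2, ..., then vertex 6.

p_1 = 5: count[5] becomes 1
p_2 = 6: count[6] becomes 1
p_3 = 4: count[4] becomes 1
p_4 = 4: count[4] becomes 2
Degrees (1 + count): deg[1]=1+0=1, deg[2]=1+0=1, deg[3]=1+0=1, deg[4]=1+2=3, deg[5]=1+1=2, deg[6]=1+1=2

Answer: 1 1 1 3 2 2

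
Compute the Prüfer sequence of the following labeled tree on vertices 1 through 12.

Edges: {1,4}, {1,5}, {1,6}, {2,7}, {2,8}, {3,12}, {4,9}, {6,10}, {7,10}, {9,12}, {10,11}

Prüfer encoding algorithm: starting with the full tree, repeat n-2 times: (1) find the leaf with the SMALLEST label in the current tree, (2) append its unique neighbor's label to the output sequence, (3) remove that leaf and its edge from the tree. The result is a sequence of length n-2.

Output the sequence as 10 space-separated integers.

Step 1: leaves = {3,5,8,11}. Remove smallest leaf 3, emit neighbor 12.
Step 2: leaves = {5,8,11,12}. Remove smallest leaf 5, emit neighbor 1.
Step 3: leaves = {8,11,12}. Remove smallest leaf 8, emit neighbor 2.
Step 4: leaves = {2,11,12}. Remove smallest leaf 2, emit neighbor 7.
Step 5: leaves = {7,11,12}. Remove smallest leaf 7, emit neighbor 10.
Step 6: leaves = {11,12}. Remove smallest leaf 11, emit neighbor 10.
Step 7: leaves = {10,12}. Remove smallest leaf 10, emit neighbor 6.
Step 8: leaves = {6,12}. Remove smallest leaf 6, emit neighbor 1.
Step 9: leaves = {1,12}. Remove smallest leaf 1, emit neighbor 4.
Step 10: leaves = {4,12}. Remove smallest leaf 4, emit neighbor 9.
Done: 2 vertices remain (9, 12). Sequence = [12 1 2 7 10 10 6 1 4 9]

Answer: 12 1 2 7 10 10 6 1 4 9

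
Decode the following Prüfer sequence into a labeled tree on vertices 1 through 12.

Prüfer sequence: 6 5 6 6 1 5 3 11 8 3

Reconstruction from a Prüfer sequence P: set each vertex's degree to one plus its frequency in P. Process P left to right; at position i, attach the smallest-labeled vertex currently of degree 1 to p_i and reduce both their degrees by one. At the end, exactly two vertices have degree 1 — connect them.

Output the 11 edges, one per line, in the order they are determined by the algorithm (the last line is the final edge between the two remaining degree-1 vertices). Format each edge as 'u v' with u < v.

Answer: 2 6
4 5
6 7
6 9
1 6
1 5
3 5
10 11
8 11
3 8
3 12

Derivation:
Initial degrees: {1:2, 2:1, 3:3, 4:1, 5:3, 6:4, 7:1, 8:2, 9:1, 10:1, 11:2, 12:1}
Step 1: smallest deg-1 vertex = 2, p_1 = 6. Add edge {2,6}. Now deg[2]=0, deg[6]=3.
Step 2: smallest deg-1 vertex = 4, p_2 = 5. Add edge {4,5}. Now deg[4]=0, deg[5]=2.
Step 3: smallest deg-1 vertex = 7, p_3 = 6. Add edge {6,7}. Now deg[7]=0, deg[6]=2.
Step 4: smallest deg-1 vertex = 9, p_4 = 6. Add edge {6,9}. Now deg[9]=0, deg[6]=1.
Step 5: smallest deg-1 vertex = 6, p_5 = 1. Add edge {1,6}. Now deg[6]=0, deg[1]=1.
Step 6: smallest deg-1 vertex = 1, p_6 = 5. Add edge {1,5}. Now deg[1]=0, deg[5]=1.
Step 7: smallest deg-1 vertex = 5, p_7 = 3. Add edge {3,5}. Now deg[5]=0, deg[3]=2.
Step 8: smallest deg-1 vertex = 10, p_8 = 11. Add edge {10,11}. Now deg[10]=0, deg[11]=1.
Step 9: smallest deg-1 vertex = 11, p_9 = 8. Add edge {8,11}. Now deg[11]=0, deg[8]=1.
Step 10: smallest deg-1 vertex = 8, p_10 = 3. Add edge {3,8}. Now deg[8]=0, deg[3]=1.
Final: two remaining deg-1 vertices are 3, 12. Add edge {3,12}.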